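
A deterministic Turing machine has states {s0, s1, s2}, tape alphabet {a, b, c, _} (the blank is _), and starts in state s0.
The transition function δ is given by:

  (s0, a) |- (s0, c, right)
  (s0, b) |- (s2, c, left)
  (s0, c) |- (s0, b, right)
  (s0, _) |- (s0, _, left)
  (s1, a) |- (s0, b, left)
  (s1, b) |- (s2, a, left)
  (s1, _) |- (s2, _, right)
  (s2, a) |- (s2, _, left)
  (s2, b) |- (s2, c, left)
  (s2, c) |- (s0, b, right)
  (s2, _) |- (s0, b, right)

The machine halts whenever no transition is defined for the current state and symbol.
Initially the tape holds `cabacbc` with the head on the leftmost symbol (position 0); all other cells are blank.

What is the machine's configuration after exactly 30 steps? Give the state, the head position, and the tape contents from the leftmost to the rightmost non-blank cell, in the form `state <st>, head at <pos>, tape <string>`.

s0 | _[c]abacbc_   read c → write b, move right, go to s0
s0 | _b[a]bacbc_   read a → write c, move right, go to s0
s0 | _bc[b]acbc_   read b → write c, move left, go to s2
s2 | _b[c]cacbc_   read c → write b, move right, go to s0
s0 | _bb[c]acbc_   read c → write b, move right, go to s0
s0 | _bbb[a]cbc_   read a → write c, move right, go to s0
s0 | _bbbc[c]bc_   read c → write b, move right, go to s0
s0 | _bbbcb[b]c_   read b → write c, move left, go to s2
s2 | _bbbc[b]cc_   read b → write c, move left, go to s2
s2 | _bbb[c]ccc_   read c → write b, move right, go to s0
s0 | _bbbb[c]cc_   read c → write b, move right, go to s0
s0 | _bbbbb[c]c_   read c → write b, move right, go to s0
s0 | _bbbbbb[c]_   read c → write b, move right, go to s0
s0 | _bbbbbbb[_]   read _ → write _, move left, go to s0
s0 | _bbbbbb[b]_   read b → write c, move left, go to s2
s2 | _bbbbb[b]c_   read b → write c, move left, go to s2
s2 | _bbbb[b]cc_   read b → write c, move left, go to s2
s2 | _bbb[b]ccc_   read b → write c, move left, go to s2
s2 | _bb[b]cccc_   read b → write c, move left, go to s2
s2 | _b[b]ccccc_   read b → write c, move left, go to s2
s2 | _[b]cccccc_   read b → write c, move left, go to s2
s2 | [_]ccccccc_   read _ → write b, move right, go to s0
s0 | b[c]cccccc_   read c → write b, move right, go to s0
s0 | bb[c]ccccc_   read c → write b, move right, go to s0
s0 | bbb[c]cccc_   read c → write b, move right, go to s0
s0 | bbbb[c]ccc_   read c → write b, move right, go to s0
s0 | bbbbb[c]cc_   read c → write b, move right, go to s0
s0 | bbbbbb[c]c_   read c → write b, move right, go to s0
s0 | bbbbbbb[c]_   read c → write b, move right, go to s0
s0 | bbbbbbbb[_]   read _ → write _, move left, go to s0
s0 | bbbbbbb[b]_
After 30 steps: state s0, head at 6, tape bbbbbbbb.

state s0, head at 6, tape bbbbbbbb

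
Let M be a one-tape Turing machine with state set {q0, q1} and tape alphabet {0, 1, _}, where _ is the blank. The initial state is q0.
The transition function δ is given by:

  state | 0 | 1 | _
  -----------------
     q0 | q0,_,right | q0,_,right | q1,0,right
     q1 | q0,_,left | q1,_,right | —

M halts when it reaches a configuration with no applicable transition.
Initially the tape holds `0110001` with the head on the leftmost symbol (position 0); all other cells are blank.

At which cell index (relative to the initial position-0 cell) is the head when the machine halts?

state=q0 head=0 tape=[0]110001__   (q0,0)→(q0,_,right)
state=q0 head=1 tape=_[1]10001__   (q0,1)→(q0,_,right)
state=q0 head=2 tape=__[1]0001__   (q0,1)→(q0,_,right)
state=q0 head=3 tape=___[0]001__   (q0,0)→(q0,_,right)
state=q0 head=4 tape=____[0]01__   (q0,0)→(q0,_,right)
state=q0 head=5 tape=_____[0]1__   (q0,0)→(q0,_,right)
state=q0 head=6 tape=______[1]__   (q0,1)→(q0,_,right)
state=q0 head=7 tape=_______[_]_   (q0,_)→(q1,0,right)
state=q1 head=8 tape=_______0[_]
At halt the head is at cell 8.

8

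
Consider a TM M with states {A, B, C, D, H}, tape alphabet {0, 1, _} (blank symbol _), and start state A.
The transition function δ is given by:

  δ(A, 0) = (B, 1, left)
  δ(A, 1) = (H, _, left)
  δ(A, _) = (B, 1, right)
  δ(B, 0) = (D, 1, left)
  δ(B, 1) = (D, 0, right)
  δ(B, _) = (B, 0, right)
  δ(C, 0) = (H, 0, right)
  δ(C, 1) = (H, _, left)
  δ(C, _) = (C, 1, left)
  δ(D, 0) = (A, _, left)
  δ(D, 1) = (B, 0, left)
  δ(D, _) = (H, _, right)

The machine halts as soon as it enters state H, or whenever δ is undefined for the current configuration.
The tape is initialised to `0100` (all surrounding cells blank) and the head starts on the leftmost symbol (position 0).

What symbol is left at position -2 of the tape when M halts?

state=A head=0 tape=_____[0]100   (A,0)→(B,1,left)
state=B head=-1 tape=____[_]1100   (B,_)→(B,0,right)
state=B head=0 tape=____0[1]100   (B,1)→(D,0,right)
state=D head=1 tape=____00[1]00   (D,1)→(B,0,left)
state=B head=0 tape=____0[0]000   (B,0)→(D,1,left)
state=D head=-1 tape=____[0]1000   (D,0)→(A,_,left)
state=A head=-2 tape=___[_]_1000   (A,_)→(B,1,right)
state=B head=-1 tape=___1[_]1000   (B,_)→(B,0,right)
state=B head=0 tape=___10[1]000   (B,1)→(D,0,right)
state=D head=1 tape=___100[0]00   (D,0)→(A,_,left)
state=A head=0 tape=___10[0]_00   (A,0)→(B,1,left)
state=B head=-1 tape=___1[0]1_00   (B,0)→(D,1,left)
state=D head=-2 tape=___[1]11_00   (D,1)→(B,0,left)
state=B head=-3 tape=__[_]011_00   (B,_)→(B,0,right)
state=B head=-2 tape=__0[0]11_00   (B,0)→(D,1,left)
state=D head=-3 tape=__[0]111_00   (D,0)→(A,_,left)
state=A head=-4 tape=_[_]_111_00   (A,_)→(B,1,right)
state=B head=-3 tape=_1[_]111_00   (B,_)→(B,0,right)
state=B head=-2 tape=_10[1]11_00   (B,1)→(D,0,right)
state=D head=-1 tape=_100[1]1_00   (D,1)→(B,0,left)
state=B head=-2 tape=_10[0]01_00   (B,0)→(D,1,left)
state=D head=-3 tape=_1[0]101_00   (D,0)→(A,_,left)
state=A head=-4 tape=_[1]_101_00   (A,1)→(H,_,left)
state=H head=-5 tape=[_]__101_00
Cell -2 holds 1 when M halts.

1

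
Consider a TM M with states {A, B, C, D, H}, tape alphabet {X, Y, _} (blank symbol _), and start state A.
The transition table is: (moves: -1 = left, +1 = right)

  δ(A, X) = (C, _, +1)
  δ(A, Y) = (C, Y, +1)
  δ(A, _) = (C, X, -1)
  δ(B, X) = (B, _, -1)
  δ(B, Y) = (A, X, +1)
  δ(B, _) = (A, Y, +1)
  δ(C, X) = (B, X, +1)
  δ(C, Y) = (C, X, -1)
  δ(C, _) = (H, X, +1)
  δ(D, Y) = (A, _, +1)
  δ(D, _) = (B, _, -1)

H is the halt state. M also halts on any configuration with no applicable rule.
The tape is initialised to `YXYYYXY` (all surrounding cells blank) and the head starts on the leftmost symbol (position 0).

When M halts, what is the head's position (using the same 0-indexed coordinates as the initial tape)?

-1

state=A head=0 tape=__[Y]XYYYXY   (A,Y)→(C,Y,+1)
state=C head=1 tape=__Y[X]YYYXY   (C,X)→(B,X,+1)
state=B head=2 tape=__YX[Y]YYXY   (B,Y)→(A,X,+1)
state=A head=3 tape=__YXX[Y]YXY   (A,Y)→(C,Y,+1)
state=C head=4 tape=__YXXY[Y]XY   (C,Y)→(C,X,-1)
state=C head=3 tape=__YXX[Y]XXY   (C,Y)→(C,X,-1)
state=C head=2 tape=__YX[X]XXXY   (C,X)→(B,X,+1)
state=B head=3 tape=__YXX[X]XXY   (B,X)→(B,_,-1)
state=B head=2 tape=__YX[X]_XXY   (B,X)→(B,_,-1)
state=B head=1 tape=__Y[X]__XXY   (B,X)→(B,_,-1)
state=B head=0 tape=__[Y]___XXY   (B,Y)→(A,X,+1)
state=A head=1 tape=__X[_]__XXY   (A,_)→(C,X,-1)
state=C head=0 tape=__[X]X__XXY   (C,X)→(B,X,+1)
state=B head=1 tape=__X[X]__XXY   (B,X)→(B,_,-1)
state=B head=0 tape=__[X]___XXY   (B,X)→(B,_,-1)
state=B head=-1 tape=_[_]____XXY   (B,_)→(A,Y,+1)
state=A head=0 tape=_Y[_]___XXY   (A,_)→(C,X,-1)
state=C head=-1 tape=_[Y]X___XXY   (C,Y)→(C,X,-1)
state=C head=-2 tape=[_]XX___XXY   (C,_)→(H,X,+1)
state=H head=-1 tape=X[X]X___XXY
At halt the head is at cell -1.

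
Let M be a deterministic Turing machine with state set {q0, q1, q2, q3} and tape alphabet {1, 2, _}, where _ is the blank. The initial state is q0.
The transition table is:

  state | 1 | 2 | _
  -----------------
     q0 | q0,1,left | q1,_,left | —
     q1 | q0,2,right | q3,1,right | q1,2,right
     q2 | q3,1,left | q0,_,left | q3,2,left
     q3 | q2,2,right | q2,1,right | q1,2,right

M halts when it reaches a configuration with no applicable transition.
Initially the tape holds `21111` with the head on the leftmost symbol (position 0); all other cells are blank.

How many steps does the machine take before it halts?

19

q0 | _[2]1111_   read 2 → write _, move left, go to q1
q1 | [_]_1111_   read _ → write 2, move right, go to q1
q1 | 2[_]1111_   read _ → write 2, move right, go to q1
q1 | 22[1]111_   read 1 → write 2, move right, go to q0
q0 | 222[1]11_   read 1 → write 1, move left, go to q0
q0 | 22[2]111_   read 2 → write _, move left, go to q1
q1 | 2[2]_111_   read 2 → write 1, move right, go to q3
q3 | 21[_]111_   read _ → write 2, move right, go to q1
q1 | 212[1]11_   read 1 → write 2, move right, go to q0
q0 | 2122[1]1_   read 1 → write 1, move left, go to q0
q0 | 212[2]11_   read 2 → write _, move left, go to q1
q1 | 21[2]_11_   read 2 → write 1, move right, go to q3
q3 | 211[_]11_   read _ → write 2, move right, go to q1
q1 | 2112[1]1_   read 1 → write 2, move right, go to q0
q0 | 21122[1]_   read 1 → write 1, move left, go to q0
q0 | 2112[2]1_   read 2 → write _, move left, go to q1
q1 | 211[2]_1_   read 2 → write 1, move right, go to q3
q3 | 2111[_]1_   read _ → write 2, move right, go to q1
q1 | 21112[1]_   read 1 → write 2, move right, go to q0
q0 | 211122[_]
M halts after 19 transitions.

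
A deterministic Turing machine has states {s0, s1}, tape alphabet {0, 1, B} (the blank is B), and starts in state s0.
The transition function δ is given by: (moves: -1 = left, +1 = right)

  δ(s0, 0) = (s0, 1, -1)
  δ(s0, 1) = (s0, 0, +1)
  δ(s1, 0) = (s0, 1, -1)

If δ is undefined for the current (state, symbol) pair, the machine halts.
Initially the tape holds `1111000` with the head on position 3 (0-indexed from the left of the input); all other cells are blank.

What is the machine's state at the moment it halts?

state=s0 head=3 tape=111[1]000B   (s0,1)→(s0,0,+1)
state=s0 head=4 tape=1110[0]00B   (s0,0)→(s0,1,-1)
state=s0 head=3 tape=111[0]100B   (s0,0)→(s0,1,-1)
state=s0 head=2 tape=11[1]1100B   (s0,1)→(s0,0,+1)
state=s0 head=3 tape=110[1]100B   (s0,1)→(s0,0,+1)
state=s0 head=4 tape=1100[1]00B   (s0,1)→(s0,0,+1)
state=s0 head=5 tape=11000[0]0B   (s0,0)→(s0,1,-1)
state=s0 head=4 tape=1100[0]10B   (s0,0)→(s0,1,-1)
state=s0 head=3 tape=110[0]110B   (s0,0)→(s0,1,-1)
state=s0 head=2 tape=11[0]1110B   (s0,0)→(s0,1,-1)
state=s0 head=1 tape=1[1]11110B   (s0,1)→(s0,0,+1)
state=s0 head=2 tape=10[1]1110B   (s0,1)→(s0,0,+1)
state=s0 head=3 tape=100[1]110B   (s0,1)→(s0,0,+1)
state=s0 head=4 tape=1000[1]10B   (s0,1)→(s0,0,+1)
state=s0 head=5 tape=10000[1]0B   (s0,1)→(s0,0,+1)
state=s0 head=6 tape=100000[0]B   (s0,0)→(s0,1,-1)
state=s0 head=5 tape=10000[0]1B   (s0,0)→(s0,1,-1)
state=s0 head=4 tape=1000[0]11B   (s0,0)→(s0,1,-1)
state=s0 head=3 tape=100[0]111B   (s0,0)→(s0,1,-1)
state=s0 head=2 tape=10[0]1111B   (s0,0)→(s0,1,-1)
state=s0 head=1 tape=1[0]11111B   (s0,0)→(s0,1,-1)
state=s0 head=0 tape=[1]111111B   (s0,1)→(s0,0,+1)
state=s0 head=1 tape=0[1]11111B   (s0,1)→(s0,0,+1)
state=s0 head=2 tape=00[1]1111B   (s0,1)→(s0,0,+1)
state=s0 head=3 tape=000[1]111B   (s0,1)→(s0,0,+1)
state=s0 head=4 tape=0000[1]11B   (s0,1)→(s0,0,+1)
state=s0 head=5 tape=00000[1]1B   (s0,1)→(s0,0,+1)
state=s0 head=6 tape=000000[1]B   (s0,1)→(s0,0,+1)
state=s0 head=7 tape=0000000[B]
No transition is defined for (s0, B); M halts in state s0.

s0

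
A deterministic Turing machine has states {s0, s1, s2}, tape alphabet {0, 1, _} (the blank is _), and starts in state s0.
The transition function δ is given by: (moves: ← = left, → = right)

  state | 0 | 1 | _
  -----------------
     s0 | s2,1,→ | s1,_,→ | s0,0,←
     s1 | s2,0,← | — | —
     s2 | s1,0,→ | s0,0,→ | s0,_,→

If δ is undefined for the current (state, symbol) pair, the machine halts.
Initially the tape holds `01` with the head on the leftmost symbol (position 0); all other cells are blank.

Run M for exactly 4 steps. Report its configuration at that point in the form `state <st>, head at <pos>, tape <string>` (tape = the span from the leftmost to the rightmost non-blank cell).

state s2, head at 2, tape 110

s0 | [0]1_   read 0 → write 1, move →, go to s2
s2 | 1[1]_   read 1 → write 0, move →, go to s0
s0 | 10[_]   read _ → write 0, move ←, go to s0
s0 | 1[0]0   read 0 → write 1, move →, go to s2
s2 | 11[0]
After 4 steps: state s2, head at 2, tape 110.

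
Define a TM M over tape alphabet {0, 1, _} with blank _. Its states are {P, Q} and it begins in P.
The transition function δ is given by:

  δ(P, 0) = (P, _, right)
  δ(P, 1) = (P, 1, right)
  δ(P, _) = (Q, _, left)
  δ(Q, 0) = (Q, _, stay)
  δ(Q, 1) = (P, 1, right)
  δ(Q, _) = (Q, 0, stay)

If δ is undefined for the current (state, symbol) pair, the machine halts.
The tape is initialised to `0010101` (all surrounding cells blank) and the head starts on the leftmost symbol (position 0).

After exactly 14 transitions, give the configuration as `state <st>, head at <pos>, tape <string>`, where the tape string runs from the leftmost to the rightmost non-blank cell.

state=P head=0 tape=[0]010101_   (P,0)→(P,_,right)
state=P head=1 tape=_[0]10101_   (P,0)→(P,_,right)
state=P head=2 tape=__[1]0101_   (P,1)→(P,1,right)
state=P head=3 tape=__1[0]101_   (P,0)→(P,_,right)
state=P head=4 tape=__1_[1]01_   (P,1)→(P,1,right)
state=P head=5 tape=__1_1[0]1_   (P,0)→(P,_,right)
state=P head=6 tape=__1_1_[1]_   (P,1)→(P,1,right)
state=P head=7 tape=__1_1_1[_]   (P,_)→(Q,_,left)
state=Q head=6 tape=__1_1_[1]_   (Q,1)→(P,1,right)
state=P head=7 tape=__1_1_1[_]   (P,_)→(Q,_,left)
state=Q head=6 tape=__1_1_[1]_   (Q,1)→(P,1,right)
state=P head=7 tape=__1_1_1[_]   (P,_)→(Q,_,left)
state=Q head=6 tape=__1_1_[1]_   (Q,1)→(P,1,right)
state=P head=7 tape=__1_1_1[_]   (P,_)→(Q,_,left)
state=Q head=6 tape=__1_1_[1]_
After 14 steps: state Q, head at 6, tape 1_1_1.

state Q, head at 6, tape 1_1_1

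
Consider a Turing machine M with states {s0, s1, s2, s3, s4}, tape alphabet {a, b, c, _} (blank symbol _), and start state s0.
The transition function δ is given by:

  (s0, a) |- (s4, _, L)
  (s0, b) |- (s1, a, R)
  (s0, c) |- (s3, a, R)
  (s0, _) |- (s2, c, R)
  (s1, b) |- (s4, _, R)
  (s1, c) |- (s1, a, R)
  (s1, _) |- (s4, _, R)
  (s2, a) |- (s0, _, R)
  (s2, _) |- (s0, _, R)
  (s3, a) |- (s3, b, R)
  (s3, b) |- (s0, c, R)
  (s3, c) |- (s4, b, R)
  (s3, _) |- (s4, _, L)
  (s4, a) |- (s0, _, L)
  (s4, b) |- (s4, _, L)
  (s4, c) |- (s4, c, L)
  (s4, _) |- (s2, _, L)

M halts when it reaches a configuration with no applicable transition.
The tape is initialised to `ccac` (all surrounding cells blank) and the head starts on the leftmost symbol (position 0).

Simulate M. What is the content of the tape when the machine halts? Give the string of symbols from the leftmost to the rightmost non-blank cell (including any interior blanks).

s0 | [c]cac   read c → write a, move R, go to s3
s3 | a[c]ac   read c → write b, move R, go to s4
s4 | ab[a]c   read a → write _, move L, go to s0
s0 | a[b]_c   read b → write a, move R, go to s1
s1 | aa[_]c   read _ → write _, move R, go to s4
s4 | aa_[c]   read c → write c, move L, go to s4
s4 | aa[_]c   read _ → write _, move L, go to s2
s2 | a[a]_c   read a → write _, move R, go to s0
s0 | a_[_]c   read _ → write c, move R, go to s2
s2 | a_c[c]
The non-blank tape span at halt is a_cc.

a_cc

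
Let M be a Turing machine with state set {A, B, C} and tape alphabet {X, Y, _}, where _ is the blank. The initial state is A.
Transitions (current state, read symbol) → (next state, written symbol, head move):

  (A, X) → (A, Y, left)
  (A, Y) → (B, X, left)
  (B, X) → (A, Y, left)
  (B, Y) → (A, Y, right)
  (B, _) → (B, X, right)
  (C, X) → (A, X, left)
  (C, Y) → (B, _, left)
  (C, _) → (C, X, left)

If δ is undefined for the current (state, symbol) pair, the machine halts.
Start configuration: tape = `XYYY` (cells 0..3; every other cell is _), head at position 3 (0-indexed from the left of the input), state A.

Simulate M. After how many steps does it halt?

state=A head=3 tape=_XYY[Y]   (A,Y)→(B,X,left)
state=B head=2 tape=_XY[Y]X   (B,Y)→(A,Y,right)
state=A head=3 tape=_XYY[X]   (A,X)→(A,Y,left)
state=A head=2 tape=_XY[Y]Y   (A,Y)→(B,X,left)
state=B head=1 tape=_X[Y]XY   (B,Y)→(A,Y,right)
state=A head=2 tape=_XY[X]Y   (A,X)→(A,Y,left)
state=A head=1 tape=_X[Y]YY   (A,Y)→(B,X,left)
state=B head=0 tape=_[X]XYY   (B,X)→(A,Y,left)
state=A head=-1 tape=[_]YXYY
M halts after 8 transitions.

8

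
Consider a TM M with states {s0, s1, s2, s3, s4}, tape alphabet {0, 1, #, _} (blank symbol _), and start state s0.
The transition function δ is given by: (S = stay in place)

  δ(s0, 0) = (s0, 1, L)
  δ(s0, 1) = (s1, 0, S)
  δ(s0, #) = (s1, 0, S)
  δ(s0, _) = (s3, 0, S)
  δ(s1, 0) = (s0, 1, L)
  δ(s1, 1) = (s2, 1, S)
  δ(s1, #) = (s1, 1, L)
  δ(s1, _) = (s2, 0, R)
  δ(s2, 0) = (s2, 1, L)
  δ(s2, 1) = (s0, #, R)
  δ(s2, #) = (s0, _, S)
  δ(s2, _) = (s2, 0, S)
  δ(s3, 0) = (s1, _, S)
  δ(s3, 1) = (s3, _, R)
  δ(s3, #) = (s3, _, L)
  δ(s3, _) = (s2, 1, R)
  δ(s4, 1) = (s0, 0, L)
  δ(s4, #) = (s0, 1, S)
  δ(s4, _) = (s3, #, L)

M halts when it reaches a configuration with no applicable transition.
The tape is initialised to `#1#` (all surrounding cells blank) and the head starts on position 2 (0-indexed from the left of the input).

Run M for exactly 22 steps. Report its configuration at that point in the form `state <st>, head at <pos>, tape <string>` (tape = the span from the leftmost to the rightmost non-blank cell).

s0 | __#1[#]   read # → write 0, move S, go to s1
s1 | __#1[0]   read 0 → write 1, move L, go to s0
s0 | __#[1]1   read 1 → write 0, move S, go to s1
s1 | __#[0]1   read 0 → write 1, move L, go to s0
s0 | __[#]11   read # → write 0, move S, go to s1
s1 | __[0]11   read 0 → write 1, move L, go to s0
s0 | _[_]111   read _ → write 0, move S, go to s3
s3 | _[0]111   read 0 → write _, move S, go to s1
s1 | _[_]111   read _ → write 0, move R, go to s2
s2 | _0[1]11   read 1 → write #, move R, go to s0
s0 | _0#[1]1   read 1 → write 0, move S, go to s1
s1 | _0#[0]1   read 0 → write 1, move L, go to s0
s0 | _0[#]11   read # → write 0, move S, go to s1
s1 | _0[0]11   read 0 → write 1, move L, go to s0
s0 | _[0]111   read 0 → write 1, move L, go to s0
s0 | [_]1111   read _ → write 0, move S, go to s3
s3 | [0]1111   read 0 → write _, move S, go to s1
s1 | [_]1111   read _ → write 0, move R, go to s2
s2 | 0[1]111   read 1 → write #, move R, go to s0
s0 | 0#[1]11   read 1 → write 0, move S, go to s1
s1 | 0#[0]11   read 0 → write 1, move L, go to s0
s0 | 0[#]111   read # → write 0, move S, go to s1
s1 | 0[0]111
After 22 steps: state s1, head at -1, tape 00111.

state s1, head at -1, tape 00111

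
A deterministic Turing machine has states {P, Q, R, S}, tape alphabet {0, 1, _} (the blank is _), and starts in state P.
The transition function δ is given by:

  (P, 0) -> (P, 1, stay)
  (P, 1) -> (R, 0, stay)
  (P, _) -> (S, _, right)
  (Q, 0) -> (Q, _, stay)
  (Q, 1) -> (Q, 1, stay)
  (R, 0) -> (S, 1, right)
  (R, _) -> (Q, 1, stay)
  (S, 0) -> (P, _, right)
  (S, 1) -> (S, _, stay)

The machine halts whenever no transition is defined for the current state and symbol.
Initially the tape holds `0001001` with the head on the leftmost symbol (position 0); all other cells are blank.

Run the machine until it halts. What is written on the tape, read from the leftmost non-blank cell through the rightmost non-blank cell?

P | [0]001001   read 0 → write 1, move stay, go to P
P | [1]001001   read 1 → write 0, move stay, go to R
R | [0]001001   read 0 → write 1, move right, go to S
S | 1[0]01001   read 0 → write _, move right, go to P
P | 1_[0]1001   read 0 → write 1, move stay, go to P
P | 1_[1]1001   read 1 → write 0, move stay, go to R
R | 1_[0]1001   read 0 → write 1, move right, go to S
S | 1_1[1]001   read 1 → write _, move stay, go to S
S | 1_1[_]001
The non-blank tape span at halt is 1_1_001.

1_1_001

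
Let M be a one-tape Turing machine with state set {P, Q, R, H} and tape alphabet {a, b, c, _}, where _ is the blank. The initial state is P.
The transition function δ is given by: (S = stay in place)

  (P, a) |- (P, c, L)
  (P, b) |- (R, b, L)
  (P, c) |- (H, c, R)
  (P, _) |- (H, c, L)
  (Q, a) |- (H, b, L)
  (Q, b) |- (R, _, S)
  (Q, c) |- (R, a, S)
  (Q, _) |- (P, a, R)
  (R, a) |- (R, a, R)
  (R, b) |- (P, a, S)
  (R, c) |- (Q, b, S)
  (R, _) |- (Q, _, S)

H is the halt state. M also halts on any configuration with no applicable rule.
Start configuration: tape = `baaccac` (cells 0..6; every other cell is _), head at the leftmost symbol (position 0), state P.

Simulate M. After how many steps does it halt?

9

state=P head=0 tape=___[b]aaccac   (P,b)→(R,b,L)
state=R head=-1 tape=__[_]baaccac   (R,_)→(Q,_,S)
state=Q head=-1 tape=__[_]baaccac   (Q,_)→(P,a,R)
state=P head=0 tape=__a[b]aaccac   (P,b)→(R,b,L)
state=R head=-1 tape=__[a]baaccac   (R,a)→(R,a,R)
state=R head=0 tape=__a[b]aaccac   (R,b)→(P,a,S)
state=P head=0 tape=__a[a]aaccac   (P,a)→(P,c,L)
state=P head=-1 tape=__[a]caaccac   (P,a)→(P,c,L)
state=P head=-2 tape=_[_]ccaaccac   (P,_)→(H,c,L)
state=H head=-3 tape=[_]cccaaccac
M halts after 9 transitions.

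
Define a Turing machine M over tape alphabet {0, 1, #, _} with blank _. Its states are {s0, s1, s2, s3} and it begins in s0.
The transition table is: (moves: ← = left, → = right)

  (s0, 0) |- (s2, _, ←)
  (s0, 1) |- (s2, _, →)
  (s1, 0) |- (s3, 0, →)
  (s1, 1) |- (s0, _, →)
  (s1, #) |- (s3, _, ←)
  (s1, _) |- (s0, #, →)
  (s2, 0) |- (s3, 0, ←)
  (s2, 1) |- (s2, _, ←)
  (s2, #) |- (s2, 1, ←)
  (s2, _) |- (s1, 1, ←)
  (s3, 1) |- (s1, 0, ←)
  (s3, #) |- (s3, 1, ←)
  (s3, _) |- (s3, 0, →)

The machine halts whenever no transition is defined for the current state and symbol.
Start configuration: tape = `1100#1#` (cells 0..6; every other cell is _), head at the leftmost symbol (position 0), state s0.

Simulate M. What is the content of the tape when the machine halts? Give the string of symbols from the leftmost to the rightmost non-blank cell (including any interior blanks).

s0 | _[1]100#1#   read 1 → write _, move →, go to s2
s2 | __[1]00#1#   read 1 → write _, move ←, go to s2
s2 | _[_]_00#1#   read _ → write 1, move ←, go to s1
s1 | [_]1_00#1#   read _ → write #, move →, go to s0
s0 | #[1]_00#1#   read 1 → write _, move →, go to s2
s2 | #_[_]00#1#   read _ → write 1, move ←, go to s1
s1 | #[_]100#1#   read _ → write #, move →, go to s0
s0 | ##[1]00#1#   read 1 → write _, move →, go to s2
s2 | ##_[0]0#1#   read 0 → write 0, move ←, go to s3
s3 | ##[_]00#1#   read _ → write 0, move →, go to s3
s3 | ##0[0]0#1#
The non-blank tape span at halt is ##000#1#.

##000#1#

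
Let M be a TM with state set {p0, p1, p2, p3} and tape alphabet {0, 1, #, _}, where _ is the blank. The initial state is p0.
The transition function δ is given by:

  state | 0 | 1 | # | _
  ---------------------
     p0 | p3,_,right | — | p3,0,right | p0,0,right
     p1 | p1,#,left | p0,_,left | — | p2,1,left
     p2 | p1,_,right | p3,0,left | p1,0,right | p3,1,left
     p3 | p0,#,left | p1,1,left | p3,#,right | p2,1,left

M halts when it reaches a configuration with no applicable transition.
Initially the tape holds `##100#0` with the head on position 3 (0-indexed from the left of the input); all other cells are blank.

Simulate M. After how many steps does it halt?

18

p0 | ##1[0]0#0_   read 0 → write _, move right, go to p3
p3 | ##1_[0]#0_   read 0 → write #, move left, go to p0
p0 | ##1[_]##0_   read _ → write 0, move right, go to p0
p0 | ##10[#]#0_   read # → write 0, move right, go to p3
p3 | ##100[#]0_   read # → write #, move right, go to p3
p3 | ##100#[0]_   read 0 → write #, move left, go to p0
p0 | ##100[#]#_   read # → write 0, move right, go to p3
p3 | ##1000[#]_   read # → write #, move right, go to p3
p3 | ##1000#[_]   read _ → write 1, move left, go to p2
p2 | ##1000[#]1   read # → write 0, move right, go to p1
p1 | ##10000[1]   read 1 → write _, move left, go to p0
p0 | ##1000[0]_   read 0 → write _, move right, go to p3
p3 | ##1000_[_]   read _ → write 1, move left, go to p2
p2 | ##1000[_]1   read _ → write 1, move left, go to p3
p3 | ##100[0]11   read 0 → write #, move left, go to p0
p0 | ##10[0]#11   read 0 → write _, move right, go to p3
p3 | ##10_[#]11   read # → write #, move right, go to p3
p3 | ##10_#[1]1   read 1 → write 1, move left, go to p1
p1 | ##10_[#]11
M halts after 18 transitions.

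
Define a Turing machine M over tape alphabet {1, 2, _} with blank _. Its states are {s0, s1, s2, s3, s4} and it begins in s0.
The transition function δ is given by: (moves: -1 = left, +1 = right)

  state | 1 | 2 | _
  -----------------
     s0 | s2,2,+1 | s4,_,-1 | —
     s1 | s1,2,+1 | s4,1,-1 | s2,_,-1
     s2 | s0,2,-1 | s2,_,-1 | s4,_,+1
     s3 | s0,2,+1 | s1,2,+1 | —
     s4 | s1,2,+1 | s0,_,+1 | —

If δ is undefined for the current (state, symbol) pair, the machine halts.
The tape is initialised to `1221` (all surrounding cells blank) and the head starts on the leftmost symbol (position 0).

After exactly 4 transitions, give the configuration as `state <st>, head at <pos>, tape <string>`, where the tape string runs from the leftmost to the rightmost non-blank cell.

state s4, head at 0, tape 21

state=s0 head=0 tape=_[1]221   (s0,1)→(s2,2,+1)
state=s2 head=1 tape=_2[2]21   (s2,2)→(s2,_,-1)
state=s2 head=0 tape=_[2]_21   (s2,2)→(s2,_,-1)
state=s2 head=-1 tape=[_]__21   (s2,_)→(s4,_,+1)
state=s4 head=0 tape=_[_]_21
After 4 steps: state s4, head at 0, tape 21.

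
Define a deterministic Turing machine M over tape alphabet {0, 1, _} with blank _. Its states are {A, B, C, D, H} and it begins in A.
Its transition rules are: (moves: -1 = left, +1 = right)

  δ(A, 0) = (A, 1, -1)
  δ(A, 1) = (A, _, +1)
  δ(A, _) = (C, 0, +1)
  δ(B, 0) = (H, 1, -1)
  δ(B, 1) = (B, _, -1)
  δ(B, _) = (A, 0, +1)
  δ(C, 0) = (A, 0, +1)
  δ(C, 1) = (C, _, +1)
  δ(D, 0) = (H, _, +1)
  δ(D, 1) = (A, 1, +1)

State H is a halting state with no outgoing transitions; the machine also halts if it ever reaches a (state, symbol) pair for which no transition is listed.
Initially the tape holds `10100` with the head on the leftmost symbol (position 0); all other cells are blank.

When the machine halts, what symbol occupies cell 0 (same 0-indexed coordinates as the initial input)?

A | [1]0100_   read 1 → write _, move +1, go to A
A | _[0]100_   read 0 → write 1, move -1, go to A
A | [_]1100_   read _ → write 0, move +1, go to C
C | 0[1]100_   read 1 → write _, move +1, go to C
C | 0_[1]00_   read 1 → write _, move +1, go to C
C | 0__[0]0_   read 0 → write 0, move +1, go to A
A | 0__0[0]_   read 0 → write 1, move -1, go to A
A | 0__[0]1_   read 0 → write 1, move -1, go to A
A | 0_[_]11_   read _ → write 0, move +1, go to C
C | 0_0[1]1_   read 1 → write _, move +1, go to C
C | 0_0_[1]_   read 1 → write _, move +1, go to C
C | 0_0__[_]
Cell 0 holds 0 when M halts.

0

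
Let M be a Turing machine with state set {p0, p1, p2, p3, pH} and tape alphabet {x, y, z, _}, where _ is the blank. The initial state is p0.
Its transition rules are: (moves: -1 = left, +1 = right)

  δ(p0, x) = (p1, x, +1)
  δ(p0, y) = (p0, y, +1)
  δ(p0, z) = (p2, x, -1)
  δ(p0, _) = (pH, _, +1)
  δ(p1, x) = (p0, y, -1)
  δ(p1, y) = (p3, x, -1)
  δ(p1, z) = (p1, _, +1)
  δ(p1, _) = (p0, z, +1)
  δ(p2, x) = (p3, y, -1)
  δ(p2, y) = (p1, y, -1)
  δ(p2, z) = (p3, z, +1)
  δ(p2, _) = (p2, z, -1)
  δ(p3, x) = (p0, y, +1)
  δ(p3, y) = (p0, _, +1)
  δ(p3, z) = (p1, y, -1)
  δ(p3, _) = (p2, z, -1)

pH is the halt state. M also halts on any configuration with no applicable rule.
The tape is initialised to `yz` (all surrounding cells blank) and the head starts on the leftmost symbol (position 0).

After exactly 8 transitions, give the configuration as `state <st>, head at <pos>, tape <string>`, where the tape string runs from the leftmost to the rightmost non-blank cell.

state pH, head at 4, tape zyxz

p0 | _[y]z___   read y → write y, move +1, go to p0
p0 | _y[z]___   read z → write x, move -1, go to p2
p2 | _[y]x___   read y → write y, move -1, go to p1
p1 | [_]yx___   read _ → write z, move +1, go to p0
p0 | z[y]x___   read y → write y, move +1, go to p0
p0 | zy[x]___   read x → write x, move +1, go to p1
p1 | zyx[_]__   read _ → write z, move +1, go to p0
p0 | zyxz[_]_   read _ → write _, move +1, go to pH
pH | zyxz_[_]
After 8 steps: state pH, head at 4, tape zyxz.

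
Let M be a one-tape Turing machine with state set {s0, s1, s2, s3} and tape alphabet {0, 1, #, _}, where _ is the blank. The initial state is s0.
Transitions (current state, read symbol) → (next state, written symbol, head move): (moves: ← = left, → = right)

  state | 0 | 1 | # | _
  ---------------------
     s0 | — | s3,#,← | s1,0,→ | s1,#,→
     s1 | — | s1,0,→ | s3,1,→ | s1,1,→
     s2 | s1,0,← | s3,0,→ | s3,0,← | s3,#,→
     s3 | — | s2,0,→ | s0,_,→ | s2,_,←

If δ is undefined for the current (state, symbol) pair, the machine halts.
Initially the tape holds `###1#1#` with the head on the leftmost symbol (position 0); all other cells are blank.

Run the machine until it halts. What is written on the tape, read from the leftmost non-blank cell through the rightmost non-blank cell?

00_##1#

s0 | [#]##1#1#   read # → write 0, move →, go to s1
s1 | 0[#]#1#1#   read # → write 1, move →, go to s3
s3 | 01[#]1#1#   read # → write _, move →, go to s0
s0 | 01_[1]#1#   read 1 → write #, move ←, go to s3
s3 | 01[_]##1#   read _ → write _, move ←, go to s2
s2 | 0[1]_##1#   read 1 → write 0, move →, go to s3
s3 | 00[_]##1#   read _ → write _, move ←, go to s2
s2 | 0[0]_##1#   read 0 → write 0, move ←, go to s1
s1 | [0]0_##1#
The non-blank tape span at halt is 00_##1#.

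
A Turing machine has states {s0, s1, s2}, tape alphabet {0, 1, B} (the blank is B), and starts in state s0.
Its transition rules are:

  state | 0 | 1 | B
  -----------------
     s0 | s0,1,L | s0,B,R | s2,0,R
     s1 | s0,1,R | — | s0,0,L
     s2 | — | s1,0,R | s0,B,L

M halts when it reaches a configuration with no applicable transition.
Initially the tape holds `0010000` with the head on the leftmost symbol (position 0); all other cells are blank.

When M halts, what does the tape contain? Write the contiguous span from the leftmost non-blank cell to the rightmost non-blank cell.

s0 | B[0]010000B   read 0 → write 1, move L, go to s0
s0 | [B]1010000B   read B → write 0, move R, go to s2
s2 | 0[1]010000B   read 1 → write 0, move R, go to s1
s1 | 00[0]10000B   read 0 → write 1, move R, go to s0
s0 | 001[1]0000B   read 1 → write B, move R, go to s0
s0 | 001B[0]000B   read 0 → write 1, move L, go to s0
s0 | 001[B]1000B   read B → write 0, move R, go to s2
s2 | 0010[1]000B   read 1 → write 0, move R, go to s1
s1 | 00100[0]00B   read 0 → write 1, move R, go to s0
s0 | 001001[0]0B   read 0 → write 1, move L, go to s0
s0 | 00100[1]10B   read 1 → write B, move R, go to s0
s0 | 00100B[1]0B   read 1 → write B, move R, go to s0
s0 | 00100BB[0]B   read 0 → write 1, move L, go to s0
s0 | 00100B[B]1B   read B → write 0, move R, go to s2
s2 | 00100B0[1]B   read 1 → write 0, move R, go to s1
s1 | 00100B00[B]   read B → write 0, move L, go to s0
s0 | 00100B0[0]0   read 0 → write 1, move L, go to s0
s0 | 00100B[0]10   read 0 → write 1, move L, go to s0
s0 | 00100[B]110   read B → write 0, move R, go to s2
s2 | 001000[1]10   read 1 → write 0, move R, go to s1
s1 | 0010000[1]0
The non-blank tape span at halt is 001000010.

001000010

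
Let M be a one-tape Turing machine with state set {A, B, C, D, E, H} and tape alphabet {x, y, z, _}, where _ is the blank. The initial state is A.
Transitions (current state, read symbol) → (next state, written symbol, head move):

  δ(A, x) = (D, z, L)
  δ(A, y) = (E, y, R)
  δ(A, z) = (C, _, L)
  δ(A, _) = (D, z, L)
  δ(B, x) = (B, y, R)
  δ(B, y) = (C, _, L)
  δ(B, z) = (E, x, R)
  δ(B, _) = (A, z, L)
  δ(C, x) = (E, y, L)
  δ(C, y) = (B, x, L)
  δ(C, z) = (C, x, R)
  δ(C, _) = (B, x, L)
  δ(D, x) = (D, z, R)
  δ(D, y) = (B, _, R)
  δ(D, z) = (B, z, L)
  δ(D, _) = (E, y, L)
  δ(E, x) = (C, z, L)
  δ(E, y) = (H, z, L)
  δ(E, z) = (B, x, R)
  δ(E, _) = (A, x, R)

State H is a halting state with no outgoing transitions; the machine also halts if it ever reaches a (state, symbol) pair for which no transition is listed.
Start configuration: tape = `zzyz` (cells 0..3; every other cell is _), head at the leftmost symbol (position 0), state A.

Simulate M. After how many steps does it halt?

17

state=A head=0 tape=_____[z]zyz   (A,z)→(C,_,L)
state=C head=-1 tape=____[_]_zyz   (C,_)→(B,x,L)
state=B head=-2 tape=___[_]x_zyz   (B,_)→(A,z,L)
state=A head=-3 tape=__[_]zx_zyz   (A,_)→(D,z,L)
state=D head=-4 tape=_[_]zzx_zyz   (D,_)→(E,y,L)
state=E head=-5 tape=[_]yzzx_zyz   (E,_)→(A,x,R)
state=A head=-4 tape=x[y]zzx_zyz   (A,y)→(E,y,R)
state=E head=-3 tape=xy[z]zx_zyz   (E,z)→(B,x,R)
state=B head=-2 tape=xyx[z]x_zyz   (B,z)→(E,x,R)
state=E head=-1 tape=xyxx[x]_zyz   (E,x)→(C,z,L)
state=C head=-2 tape=xyx[x]z_zyz   (C,x)→(E,y,L)
state=E head=-3 tape=xy[x]yz_zyz   (E,x)→(C,z,L)
state=C head=-4 tape=x[y]zyz_zyz   (C,y)→(B,x,L)
state=B head=-5 tape=[x]xzyz_zyz   (B,x)→(B,y,R)
state=B head=-4 tape=y[x]zyz_zyz   (B,x)→(B,y,R)
state=B head=-3 tape=yy[z]yz_zyz   (B,z)→(E,x,R)
state=E head=-2 tape=yyx[y]z_zyz   (E,y)→(H,z,L)
state=H head=-3 tape=yy[x]zz_zyz
M halts after 17 transitions.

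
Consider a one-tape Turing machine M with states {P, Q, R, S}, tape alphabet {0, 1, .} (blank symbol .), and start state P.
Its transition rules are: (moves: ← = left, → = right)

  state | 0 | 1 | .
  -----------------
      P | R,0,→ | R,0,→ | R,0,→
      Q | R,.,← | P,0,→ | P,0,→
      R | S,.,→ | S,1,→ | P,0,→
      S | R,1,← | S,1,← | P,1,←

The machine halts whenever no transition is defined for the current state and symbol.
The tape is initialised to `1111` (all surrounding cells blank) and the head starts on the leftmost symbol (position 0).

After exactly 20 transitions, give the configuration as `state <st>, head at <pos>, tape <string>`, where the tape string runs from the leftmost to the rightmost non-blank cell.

state=P head=0 tape=...[1]111   (P,1)→(R,0,→)
state=R head=1 tape=...0[1]11   (R,1)→(S,1,→)
state=S head=2 tape=...01[1]1   (S,1)→(S,1,←)
state=S head=1 tape=...0[1]11   (S,1)→(S,1,←)
state=S head=0 tape=...[0]111   (S,0)→(R,1,←)
state=R head=-1 tape=..[.]1111   (R,.)→(P,0,→)
state=P head=0 tape=..0[1]111   (P,1)→(R,0,→)
state=R head=1 tape=..00[1]11   (R,1)→(S,1,→)
state=S head=2 tape=..001[1]1   (S,1)→(S,1,←)
state=S head=1 tape=..00[1]11   (S,1)→(S,1,←)
state=S head=0 tape=..0[0]111   (S,0)→(R,1,←)
state=R head=-1 tape=..[0]1111   (R,0)→(S,.,→)
state=S head=0 tape=...[1]111   (S,1)→(S,1,←)
state=S head=-1 tape=..[.]1111   (S,.)→(P,1,←)
state=P head=-2 tape=.[.]11111   (P,.)→(R,0,→)
state=R head=-1 tape=.0[1]1111   (R,1)→(S,1,→)
state=S head=0 tape=.01[1]111   (S,1)→(S,1,←)
state=S head=-1 tape=.0[1]1111   (S,1)→(S,1,←)
state=S head=-2 tape=.[0]11111   (S,0)→(R,1,←)
state=R head=-3 tape=[.]111111   (R,.)→(P,0,→)
state=P head=-2 tape=0[1]11111
After 20 steps: state P, head at -2, tape 0111111.

state P, head at -2, tape 0111111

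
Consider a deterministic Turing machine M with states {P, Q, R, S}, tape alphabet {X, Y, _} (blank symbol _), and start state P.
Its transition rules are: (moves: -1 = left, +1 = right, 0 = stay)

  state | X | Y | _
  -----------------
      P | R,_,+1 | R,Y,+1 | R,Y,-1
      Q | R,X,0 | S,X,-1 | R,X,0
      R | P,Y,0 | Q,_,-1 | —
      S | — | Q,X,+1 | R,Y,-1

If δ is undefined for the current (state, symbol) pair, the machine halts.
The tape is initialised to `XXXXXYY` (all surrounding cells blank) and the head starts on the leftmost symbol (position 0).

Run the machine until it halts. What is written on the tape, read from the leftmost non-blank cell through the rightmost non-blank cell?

P | [X]XXXXYY   read X → write _, move +1, go to R
R | _[X]XXXYY   read X → write Y, move 0, go to P
P | _[Y]XXXYY   read Y → write Y, move +1, go to R
R | _Y[X]XXYY   read X → write Y, move 0, go to P
P | _Y[Y]XXYY   read Y → write Y, move +1, go to R
R | _YY[X]XYY   read X → write Y, move 0, go to P
P | _YY[Y]XYY   read Y → write Y, move +1, go to R
R | _YYY[X]YY   read X → write Y, move 0, go to P
P | _YYY[Y]YY   read Y → write Y, move +1, go to R
R | _YYYY[Y]Y   read Y → write _, move -1, go to Q
Q | _YYY[Y]_Y   read Y → write X, move -1, go to S
S | _YY[Y]X_Y   read Y → write X, move +1, go to Q
Q | _YYX[X]_Y   read X → write X, move 0, go to R
R | _YYX[X]_Y   read X → write Y, move 0, go to P
P | _YYX[Y]_Y   read Y → write Y, move +1, go to R
R | _YYXY[_]Y
The non-blank tape span at halt is YYXY_Y.

YYXY_Y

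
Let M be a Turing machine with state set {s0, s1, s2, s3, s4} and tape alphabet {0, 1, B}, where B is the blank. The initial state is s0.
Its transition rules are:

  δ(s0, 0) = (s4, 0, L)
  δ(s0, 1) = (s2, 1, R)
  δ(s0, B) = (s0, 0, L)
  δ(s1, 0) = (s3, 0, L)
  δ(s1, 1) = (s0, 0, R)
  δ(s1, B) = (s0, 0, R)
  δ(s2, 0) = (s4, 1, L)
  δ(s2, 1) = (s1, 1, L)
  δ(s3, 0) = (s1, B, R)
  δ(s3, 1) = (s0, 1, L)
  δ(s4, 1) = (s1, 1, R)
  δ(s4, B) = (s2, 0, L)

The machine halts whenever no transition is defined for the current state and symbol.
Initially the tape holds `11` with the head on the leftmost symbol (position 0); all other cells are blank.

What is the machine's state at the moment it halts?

s2

s0 | [1]1B   read 1 → write 1, move R, go to s2
s2 | 1[1]B   read 1 → write 1, move L, go to s1
s1 | [1]1B   read 1 → write 0, move R, go to s0
s0 | 0[1]B   read 1 → write 1, move R, go to s2
s2 | 01[B]
No transition is defined for (s2, B); M halts in state s2.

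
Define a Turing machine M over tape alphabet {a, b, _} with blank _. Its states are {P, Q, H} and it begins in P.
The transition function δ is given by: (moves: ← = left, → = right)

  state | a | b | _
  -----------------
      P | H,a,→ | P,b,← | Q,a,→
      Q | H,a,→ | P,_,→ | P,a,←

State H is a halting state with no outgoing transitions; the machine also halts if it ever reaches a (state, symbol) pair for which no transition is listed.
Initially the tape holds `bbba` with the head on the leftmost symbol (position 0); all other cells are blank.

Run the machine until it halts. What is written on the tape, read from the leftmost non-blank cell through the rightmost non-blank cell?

aaa_a

P | _[b]bba_   read b → write b, move ←, go to P
P | [_]bbba_   read _ → write a, move →, go to Q
Q | a[b]bba_   read b → write _, move →, go to P
P | a_[b]ba_   read b → write b, move ←, go to P
P | a[_]bba_   read _ → write a, move →, go to Q
Q | aa[b]ba_   read b → write _, move →, go to P
P | aa_[b]a_   read b → write b, move ←, go to P
P | aa[_]ba_   read _ → write a, move →, go to Q
Q | aaa[b]a_   read b → write _, move →, go to P
P | aaa_[a]_   read a → write a, move →, go to H
H | aaa_a[_]
The non-blank tape span at halt is aaa_a.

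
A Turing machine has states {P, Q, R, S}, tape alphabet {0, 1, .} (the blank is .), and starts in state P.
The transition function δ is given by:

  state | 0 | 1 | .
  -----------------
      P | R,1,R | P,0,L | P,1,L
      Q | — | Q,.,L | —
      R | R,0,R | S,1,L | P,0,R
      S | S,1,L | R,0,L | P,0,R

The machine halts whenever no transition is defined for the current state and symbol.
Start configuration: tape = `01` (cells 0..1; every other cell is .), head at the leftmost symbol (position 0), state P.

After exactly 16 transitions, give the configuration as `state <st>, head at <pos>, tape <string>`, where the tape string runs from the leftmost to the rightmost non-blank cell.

P | ..[0]1   read 0 → write 1, move R, go to R
R | ..1[1]   read 1 → write 1, move L, go to S
S | ..[1]1   read 1 → write 0, move L, go to R
R | .[.]01   read . → write 0, move R, go to P
P | .0[0]1   read 0 → write 1, move R, go to R
R | .01[1]   read 1 → write 1, move L, go to S
S | .0[1]1   read 1 → write 0, move L, go to R
R | .[0]01   read 0 → write 0, move R, go to R
R | .0[0]1   read 0 → write 0, move R, go to R
R | .00[1]   read 1 → write 1, move L, go to S
S | .0[0]1   read 0 → write 1, move L, go to S
S | .[0]11   read 0 → write 1, move L, go to S
S | [.]111   read . → write 0, move R, go to P
P | 0[1]11   read 1 → write 0, move L, go to P
P | [0]011   read 0 → write 1, move R, go to R
R | 1[0]11   read 0 → write 0, move R, go to R
R | 10[1]1
After 16 steps: state R, head at 0, tape 1011.

state R, head at 0, tape 1011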